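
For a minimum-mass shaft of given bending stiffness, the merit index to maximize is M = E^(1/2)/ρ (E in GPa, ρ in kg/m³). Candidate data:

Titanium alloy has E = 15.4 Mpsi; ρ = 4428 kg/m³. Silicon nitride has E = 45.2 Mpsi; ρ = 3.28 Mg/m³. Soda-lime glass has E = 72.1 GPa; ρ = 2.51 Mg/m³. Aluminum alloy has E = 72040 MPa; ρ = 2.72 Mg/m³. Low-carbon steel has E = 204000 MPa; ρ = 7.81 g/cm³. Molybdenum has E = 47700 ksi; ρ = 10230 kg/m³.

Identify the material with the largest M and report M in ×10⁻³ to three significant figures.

silicon nitride, M = 5.38×10⁻³

In SI units:
  titanium alloy: E = 106.2 GPa, ρ = 4428 kg/m³
  silicon nitride: E = 311.6 GPa, ρ = 3280 kg/m³
  soda-lime glass: E = 72.10 GPa, ρ = 2510 kg/m³
  aluminum alloy: E = 72.04 GPa, ρ = 2720 kg/m³
  low-carbon steel: E = 204.0 GPa, ρ = 7810 kg/m³
  molybdenum: E = 328.9 GPa, ρ = 10230 kg/m³
  silicon nitride: M = 5.38×10⁻³
  soda-lime glass: M = 3.38×10⁻³
  aluminum alloy: M = 3.12×10⁻³
  titanium alloy: M = 2.33×10⁻³
  low-carbon steel: M = 1.83×10⁻³
  molybdenum: M = 1.77×10⁻³
Silicon nitride ranks first.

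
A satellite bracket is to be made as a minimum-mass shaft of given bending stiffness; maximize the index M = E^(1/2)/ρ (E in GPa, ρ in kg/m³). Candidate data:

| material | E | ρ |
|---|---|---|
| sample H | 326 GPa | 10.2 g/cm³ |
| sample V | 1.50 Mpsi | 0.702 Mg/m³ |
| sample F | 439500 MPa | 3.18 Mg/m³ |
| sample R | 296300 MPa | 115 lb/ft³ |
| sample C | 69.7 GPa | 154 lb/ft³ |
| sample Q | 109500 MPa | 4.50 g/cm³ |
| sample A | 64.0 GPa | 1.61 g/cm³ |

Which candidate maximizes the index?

sample R

Convert each candidate to consistent units, then evaluate M:
  sample H: E = 326.0 GPa, ρ = 10200 kg/m³
  sample V: E = 10.34 GPa, ρ = 702.0 kg/m³
  sample F: E = 439.5 GPa, ρ = 3180 kg/m³
  sample R: E = 296.3 GPa, ρ = 1842 kg/m³
  sample C: E = 69.70 GPa, ρ = 2467 kg/m³
  sample Q: E = 109.5 GPa, ρ = 4500 kg/m³
  sample A: E = 64.00 GPa, ρ = 1610 kg/m³
  sample R: M = 9.34×10⁻³
  sample F: M = 6.59×10⁻³
  sample A: M = 4.97×10⁻³
  sample V: M = 4.58×10⁻³
  sample C: M = 3.38×10⁻³
  sample Q: M = 2.33×10⁻³
  sample H: M = 1.77×10⁻³
The maximum is for sample R.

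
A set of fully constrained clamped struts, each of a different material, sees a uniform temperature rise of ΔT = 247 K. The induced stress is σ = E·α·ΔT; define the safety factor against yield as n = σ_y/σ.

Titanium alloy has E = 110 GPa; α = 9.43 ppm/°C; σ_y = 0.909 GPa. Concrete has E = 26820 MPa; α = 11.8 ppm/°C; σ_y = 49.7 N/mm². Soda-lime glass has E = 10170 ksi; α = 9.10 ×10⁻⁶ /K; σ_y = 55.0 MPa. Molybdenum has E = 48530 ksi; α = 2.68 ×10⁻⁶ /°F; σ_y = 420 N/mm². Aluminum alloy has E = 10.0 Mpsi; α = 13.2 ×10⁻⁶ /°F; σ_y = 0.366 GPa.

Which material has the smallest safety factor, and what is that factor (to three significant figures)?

soda-lime glass, n = 0.349

With everything in SI (GPa, ×10⁻⁶/K, MPa):
  titanium alloy: E = 110.0, α = 9.43, σ_y = 909.0 → σ = 256 MPa, n = 3.55
  concrete: E = 26.82, α = 11.8, σ_y = 49.70 → σ = 78.2 MPa, n = 0.636
  soda-lime glass: E = 70.12, α = 9.10, σ_y = 55.00 → σ = 158 MPa, n = 0.349
  molybdenum: E = 334.6, α = 4.82, σ_y = 420.0 → σ = 399 MPa, n = 1.05
  aluminum alloy: E = 68.95, α = 23.8, σ_y = 366.0 → σ = 405 MPa, n = 0.905
Smallest n: soda-lime glass with n = 0.349.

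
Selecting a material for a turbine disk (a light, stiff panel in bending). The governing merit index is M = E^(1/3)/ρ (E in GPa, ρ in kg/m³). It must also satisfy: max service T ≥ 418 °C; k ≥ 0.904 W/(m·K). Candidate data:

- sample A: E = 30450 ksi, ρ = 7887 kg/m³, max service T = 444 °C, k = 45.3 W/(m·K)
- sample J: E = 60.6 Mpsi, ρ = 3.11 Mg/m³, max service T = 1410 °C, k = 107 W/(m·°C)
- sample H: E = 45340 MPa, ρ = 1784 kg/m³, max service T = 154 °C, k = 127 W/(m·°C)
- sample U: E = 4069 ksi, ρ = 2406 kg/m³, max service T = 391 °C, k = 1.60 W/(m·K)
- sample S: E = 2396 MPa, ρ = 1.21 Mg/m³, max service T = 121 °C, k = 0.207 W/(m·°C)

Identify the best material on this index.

sample J

Screen on constraints: max service T ≥ 418 °C; k ≥ 0.904 W/(m·K). Survivors: sample A, sample J.
Normalizing units and computing the index:
  sample A: E = 209.9 GPa, ρ = 7887 kg/m³
  sample J: E = 417.8 GPa, ρ = 3110 kg/m³
  sample J: M = 2.40×10⁻³
  sample A: M = 0.754×10⁻³
Sample J has the largest M.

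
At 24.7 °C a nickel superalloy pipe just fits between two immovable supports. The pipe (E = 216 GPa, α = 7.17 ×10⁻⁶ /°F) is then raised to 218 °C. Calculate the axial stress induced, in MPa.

α = 7.17×10⁻⁶/°F × 9/5 = 12.9×10⁻⁶/K.
ΔT = 193.3 K. Constrained thermal stress σ = E·α·ΔT = 216.0×10³ MPa × 12.9×10⁻⁶ × 193.3 = 539 MPa (compressive).

539 MPa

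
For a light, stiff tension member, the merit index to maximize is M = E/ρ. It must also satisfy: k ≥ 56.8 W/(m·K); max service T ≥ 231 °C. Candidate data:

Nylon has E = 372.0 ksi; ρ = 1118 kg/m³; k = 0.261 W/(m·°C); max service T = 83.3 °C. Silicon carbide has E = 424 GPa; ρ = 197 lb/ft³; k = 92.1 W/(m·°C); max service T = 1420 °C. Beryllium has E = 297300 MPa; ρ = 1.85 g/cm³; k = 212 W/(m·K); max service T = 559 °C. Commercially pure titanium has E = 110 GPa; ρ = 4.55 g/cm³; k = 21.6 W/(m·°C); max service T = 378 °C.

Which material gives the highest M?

Screen on constraints: k ≥ 56.8 W/(m·K); max service T ≥ 231 °C. Survivors: silicon carbide, beryllium.
In SI units:
  silicon carbide: E = 424.0 GPa, ρ = 3156 kg/m³
  beryllium: E = 297.3 GPa, ρ = 1850 kg/m³
  beryllium: M = 161 MN·m/kg
  silicon carbide: M = 134 MN·m/kg
Beryllium has the largest M.

beryllium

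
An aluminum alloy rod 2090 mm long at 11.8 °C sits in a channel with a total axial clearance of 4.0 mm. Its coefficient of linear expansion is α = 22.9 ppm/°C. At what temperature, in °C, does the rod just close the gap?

95.4 °C

α·L₀·ΔT = 4.0 mm ⇒ ΔT = 4.0 / (22.9×10⁻⁶ × 2090.0) = 83.58 K.
T = 11.8 + 83.58 = 95.38 °C.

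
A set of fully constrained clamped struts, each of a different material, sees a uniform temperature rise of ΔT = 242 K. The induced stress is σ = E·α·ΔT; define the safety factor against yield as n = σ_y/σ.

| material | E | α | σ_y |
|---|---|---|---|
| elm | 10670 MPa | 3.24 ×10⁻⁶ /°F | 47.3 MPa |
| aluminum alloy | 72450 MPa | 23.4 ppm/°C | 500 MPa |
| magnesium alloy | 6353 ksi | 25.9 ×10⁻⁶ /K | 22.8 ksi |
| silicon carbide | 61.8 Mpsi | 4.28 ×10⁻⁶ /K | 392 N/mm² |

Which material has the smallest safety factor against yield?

With everything in SI (GPa, ×10⁻⁶/K, MPa):
  elm: E = 10.67, α = 5.83, σ_y = 47.30 → σ = 15.1 MPa, n = 3.14
  aluminum alloy: E = 72.45, α = 23.4, σ_y = 500.0 → σ = 410 MPa, n = 1.22
  magnesium alloy: E = 43.80, α = 25.9, σ_y = 157.2 → σ = 275 MPa, n = 0.573
  silicon carbide: E = 426.1, α = 4.28, σ_y = 392.0 → σ = 441 MPa, n = 0.888
Magnesium alloy has the lowest safety factor, n = 0.573.

magnesium alloy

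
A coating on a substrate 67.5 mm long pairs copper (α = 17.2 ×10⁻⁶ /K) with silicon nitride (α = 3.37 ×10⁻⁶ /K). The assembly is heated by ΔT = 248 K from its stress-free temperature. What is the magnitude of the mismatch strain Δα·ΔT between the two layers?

3.43×10⁻³

Δα = |17.2 − 3.37|×10⁻⁶/K = 13.8×10⁻⁶/K.
Mismatch strain = Δα·ΔT = 13.8×10⁻⁶ × 248.0 = 3.43×10⁻³.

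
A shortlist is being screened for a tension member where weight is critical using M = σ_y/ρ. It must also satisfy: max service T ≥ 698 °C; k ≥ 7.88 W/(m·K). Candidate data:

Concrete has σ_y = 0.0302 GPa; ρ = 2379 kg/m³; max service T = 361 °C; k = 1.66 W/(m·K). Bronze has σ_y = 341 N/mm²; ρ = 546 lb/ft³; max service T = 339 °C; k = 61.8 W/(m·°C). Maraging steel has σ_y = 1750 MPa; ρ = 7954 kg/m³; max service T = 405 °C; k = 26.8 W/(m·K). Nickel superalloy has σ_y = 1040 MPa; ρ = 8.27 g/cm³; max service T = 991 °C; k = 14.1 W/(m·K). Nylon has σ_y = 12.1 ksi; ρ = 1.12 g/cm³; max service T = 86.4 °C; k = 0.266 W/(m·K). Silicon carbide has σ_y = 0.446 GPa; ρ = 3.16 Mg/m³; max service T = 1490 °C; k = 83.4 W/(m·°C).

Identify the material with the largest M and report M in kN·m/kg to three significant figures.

silicon carbide, M = 141 kN·m/kg

Screen on constraints: max service T ≥ 698 °C; k ≥ 7.88 W/(m·K). Survivors: nickel superalloy, silicon carbide.
Convert each candidate to consistent units, then evaluate M:
  nickel superalloy: σ_y = 1040 MPa, ρ = 8270 kg/m³
  silicon carbide: σ_y = 446.0 MPa, ρ = 3160 kg/m³
  silicon carbide: M = 141 kN·m/kg
  nickel superalloy: M = 126 kN·m/kg
Highest index: silicon carbide.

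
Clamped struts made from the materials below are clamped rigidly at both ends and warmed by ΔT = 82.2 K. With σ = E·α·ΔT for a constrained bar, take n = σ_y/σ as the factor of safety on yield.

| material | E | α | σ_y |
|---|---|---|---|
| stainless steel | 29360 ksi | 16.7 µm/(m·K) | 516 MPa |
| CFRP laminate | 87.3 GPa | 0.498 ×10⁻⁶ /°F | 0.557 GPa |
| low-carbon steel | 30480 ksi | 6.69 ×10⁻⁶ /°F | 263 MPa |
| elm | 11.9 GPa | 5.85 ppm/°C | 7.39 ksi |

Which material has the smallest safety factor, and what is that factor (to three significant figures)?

low-carbon steel, n = 1.26

With everything in SI (GPa, ×10⁻⁶/K, MPa):
  stainless steel: E = 202.4, α = 16.7, σ_y = 516.0 → σ = 278 MPa, n = 1.86
  CFRP laminate: E = 87.30, α = 0.896, σ_y = 557.0 → σ = 6.43 MPa, n = 86.6
  low-carbon steel: E = 210.2, α = 12.0, σ_y = 263.0 → σ = 208 MPa, n = 1.26
  elm: E = 11.90, α = 5.85, σ_y = 50.95 → σ = 5.72 MPa, n = 8.90
Low-carbon steel has the lowest safety factor, n = 1.26.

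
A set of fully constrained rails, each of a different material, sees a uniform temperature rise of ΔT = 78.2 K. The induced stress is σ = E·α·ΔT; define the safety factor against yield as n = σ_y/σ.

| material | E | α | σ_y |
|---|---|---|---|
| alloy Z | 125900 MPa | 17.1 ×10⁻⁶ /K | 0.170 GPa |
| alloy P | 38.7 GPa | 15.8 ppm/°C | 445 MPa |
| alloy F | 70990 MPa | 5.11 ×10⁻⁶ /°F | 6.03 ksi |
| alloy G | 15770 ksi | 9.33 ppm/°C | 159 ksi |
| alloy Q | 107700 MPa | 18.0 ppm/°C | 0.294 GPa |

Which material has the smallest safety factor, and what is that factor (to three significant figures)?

alloy F, n = 0.814

With everything in SI (GPa, ×10⁻⁶/K, MPa):
  alloy Z: E = 125.9, α = 17.1, σ_y = 170.0 → σ = 168 MPa, n = 1.01
  alloy P: E = 38.70, α = 15.8, σ_y = 445.0 → σ = 47.8 MPa, n = 9.31
  alloy F: E = 70.99, α = 9.20, σ_y = 41.58 → σ = 51.1 MPa, n = 0.814
  alloy G: E = 108.7, α = 9.33, σ_y = 1096 → σ = 79.3 MPa, n = 13.8
  alloy Q: E = 107.7, α = 18.0, σ_y = 294.0 → σ = 152 MPa, n = 1.94
Alloy F has the lowest safety factor, n = 0.814.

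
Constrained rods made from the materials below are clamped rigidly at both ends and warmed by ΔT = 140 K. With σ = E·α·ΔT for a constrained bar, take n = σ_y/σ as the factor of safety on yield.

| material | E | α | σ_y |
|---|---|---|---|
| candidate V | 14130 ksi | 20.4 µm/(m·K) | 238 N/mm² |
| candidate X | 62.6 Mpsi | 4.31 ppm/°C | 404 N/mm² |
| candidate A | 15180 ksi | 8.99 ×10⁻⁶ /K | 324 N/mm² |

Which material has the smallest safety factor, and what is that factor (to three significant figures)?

In consistent units (E in GPa, α in ×10⁻⁶/K, σ_y in MPa):
  candidate V: E = 97.42, α = 20.4, σ_y = 238.0 → σ = 278 MPa, n = 0.855
  candidate X: E = 431.6, α = 4.31, σ_y = 404.0 → σ = 260 MPa, n = 1.55
  candidate A: E = 104.7, α = 8.99, σ_y = 324.0 → σ = 132 MPa, n = 2.46
The minimum is candidate V at n = 0.855.

candidate V, n = 0.855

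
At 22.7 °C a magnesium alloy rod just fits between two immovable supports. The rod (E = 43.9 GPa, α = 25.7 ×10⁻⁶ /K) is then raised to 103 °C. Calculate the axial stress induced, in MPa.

90.6 MPa

ΔT = 80.30 K. Constrained thermal stress σ = E·α·ΔT = 43.90×10³ MPa × 25.7×10⁻⁶ × 80.30 = 90.6 MPa (compressive).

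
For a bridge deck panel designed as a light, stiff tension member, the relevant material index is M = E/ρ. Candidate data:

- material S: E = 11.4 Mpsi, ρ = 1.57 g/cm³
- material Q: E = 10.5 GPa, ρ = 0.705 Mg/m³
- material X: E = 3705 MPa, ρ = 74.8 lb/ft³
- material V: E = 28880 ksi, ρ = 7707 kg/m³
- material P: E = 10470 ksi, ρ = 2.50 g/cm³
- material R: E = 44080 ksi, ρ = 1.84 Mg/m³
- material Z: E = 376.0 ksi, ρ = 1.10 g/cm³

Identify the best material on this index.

Convert each candidate to consistent units, then evaluate M:
  material S: E = 78.60 GPa, ρ = 1570 kg/m³
  material Q: E = 10.50 GPa, ρ = 705.0 kg/m³
  material X: E = 3.705 GPa, ρ = 1198 kg/m³
  material V: E = 199.1 GPa, ρ = 7707 kg/m³
  material P: E = 72.19 GPa, ρ = 2500 kg/m³
  material R: E = 303.9 GPa, ρ = 1840 kg/m³
  material Z: E = 2.592 GPa, ρ = 1100 kg/m³
  material R: M = 165 MN·m/kg
  material S: M = 50.1 MN·m/kg
  material P: M = 28.9 MN·m/kg
  material V: M = 25.8 MN·m/kg
  material Q: M = 14.9 MN·m/kg
  material X: M = 3.09 MN·m/kg
  material Z: M = 2.36 MN·m/kg
Highest index: material R.

material R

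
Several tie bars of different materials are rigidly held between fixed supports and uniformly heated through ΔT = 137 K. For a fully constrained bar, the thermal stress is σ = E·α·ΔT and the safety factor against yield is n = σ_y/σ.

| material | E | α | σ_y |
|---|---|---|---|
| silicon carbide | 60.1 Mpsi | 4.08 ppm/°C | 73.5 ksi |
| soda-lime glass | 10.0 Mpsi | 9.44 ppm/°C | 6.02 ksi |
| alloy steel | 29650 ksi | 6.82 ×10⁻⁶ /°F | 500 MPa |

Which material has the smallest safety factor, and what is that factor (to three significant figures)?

soda-lime glass, n = 0.465

Per material, after unit conversion:
  silicon carbide: E = 414.4, α = 4.08, σ_y = 506.8 → σ = 232 MPa, n = 2.19
  soda-lime glass: E = 68.95, α = 9.44, σ_y = 41.51 → σ = 89.2 MPa, n = 0.465
  alloy steel: E = 204.4, α = 12.3, σ_y = 500.0 → σ = 344 MPa, n = 1.45
The minimum is soda-lime glass at n = 0.465.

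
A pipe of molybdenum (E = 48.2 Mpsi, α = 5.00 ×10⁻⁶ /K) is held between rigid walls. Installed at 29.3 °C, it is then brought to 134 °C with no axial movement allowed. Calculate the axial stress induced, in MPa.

174 MPa

E = 48.2 Mpsi = 332.3 GPa.
ΔT = 104.7 K. Constrained thermal stress σ = E·α·ΔT = 332.3×10³ MPa × 5.00×10⁻⁶ × 104.7 = 174 MPa (compressive).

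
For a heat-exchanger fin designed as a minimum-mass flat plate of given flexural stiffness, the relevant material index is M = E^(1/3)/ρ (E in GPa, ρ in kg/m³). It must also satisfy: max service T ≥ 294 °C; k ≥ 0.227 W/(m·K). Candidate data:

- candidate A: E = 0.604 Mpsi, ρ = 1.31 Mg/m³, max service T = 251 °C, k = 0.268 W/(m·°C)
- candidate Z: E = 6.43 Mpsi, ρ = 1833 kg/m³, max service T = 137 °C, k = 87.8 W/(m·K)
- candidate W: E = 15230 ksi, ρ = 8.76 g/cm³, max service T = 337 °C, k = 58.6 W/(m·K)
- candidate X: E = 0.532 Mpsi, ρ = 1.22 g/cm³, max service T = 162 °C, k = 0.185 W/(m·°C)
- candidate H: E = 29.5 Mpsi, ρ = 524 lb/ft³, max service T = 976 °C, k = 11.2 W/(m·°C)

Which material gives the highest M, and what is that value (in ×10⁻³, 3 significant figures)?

Screen on constraints: max service T ≥ 294 °C; k ≥ 0.227 W/(m·K). Survivors: candidate W, candidate H.
Putting every candidate on a common basis:
  candidate W: E = 105.0 GPa, ρ = 8760 kg/m³
  candidate H: E = 203.4 GPa, ρ = 8394 kg/m³
  candidate H: M = 0.701×10⁻³
  candidate W: M = 0.539×10⁻³
The maximum is for candidate H.

candidate H, M = 0.701×10⁻³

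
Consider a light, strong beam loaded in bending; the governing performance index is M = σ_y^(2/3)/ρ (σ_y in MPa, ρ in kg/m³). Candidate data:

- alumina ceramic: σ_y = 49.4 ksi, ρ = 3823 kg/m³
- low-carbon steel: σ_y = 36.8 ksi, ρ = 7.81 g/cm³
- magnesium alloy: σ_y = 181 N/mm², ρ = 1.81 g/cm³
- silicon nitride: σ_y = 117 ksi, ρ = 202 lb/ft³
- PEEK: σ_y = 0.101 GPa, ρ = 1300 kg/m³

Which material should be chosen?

silicon nitride

Convert each candidate to consistent units, then evaluate M:
  alumina ceramic: σ_y = 340.6 MPa, ρ = 3823 kg/m³
  low-carbon steel: σ_y = 253.7 MPa, ρ = 7810 kg/m³
  magnesium alloy: σ_y = 181.0 MPa, ρ = 1810 kg/m³
  silicon nitride: σ_y = 806.7 MPa, ρ = 3236 kg/m³
  PEEK: σ_y = 101.0 MPa, ρ = 1300 kg/m³
  silicon nitride: M = 26.8×10⁻³
  magnesium alloy: M = 17.7×10⁻³
  PEEK: M = 16.7×10⁻³
  alumina ceramic: M = 12.8×10⁻³
  low-carbon steel: M = 5.13×10⁻³
The maximum is for silicon nitride.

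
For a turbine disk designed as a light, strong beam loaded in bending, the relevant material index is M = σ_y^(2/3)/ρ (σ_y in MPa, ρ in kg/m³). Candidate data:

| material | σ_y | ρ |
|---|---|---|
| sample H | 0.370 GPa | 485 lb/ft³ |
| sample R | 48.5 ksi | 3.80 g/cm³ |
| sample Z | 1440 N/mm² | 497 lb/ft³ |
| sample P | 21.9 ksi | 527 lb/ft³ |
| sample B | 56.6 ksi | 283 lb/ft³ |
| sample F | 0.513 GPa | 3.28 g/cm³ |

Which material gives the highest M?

In SI units:
  sample H: σ_y = 370.0 MPa, ρ = 7769 kg/m³
  sample R: σ_y = 334.4 MPa, ρ = 3800 kg/m³
  sample Z: σ_y = 1440 MPa, ρ = 7961 kg/m³
  sample P: σ_y = 151.0 MPa, ρ = 8442 kg/m³
  sample B: σ_y = 390.2 MPa, ρ = 4533 kg/m³
  sample F: σ_y = 513.0 MPa, ρ = 3280 kg/m³
  sample F: M = 19.5×10⁻³
  sample Z: M = 16.0×10⁻³
  sample R: M = 12.7×10⁻³
  sample B: M = 11.8×10⁻³
  sample H: M = 6.63×10⁻³
  sample P: M = 3.36×10⁻³
Sample F ranks first.

sample F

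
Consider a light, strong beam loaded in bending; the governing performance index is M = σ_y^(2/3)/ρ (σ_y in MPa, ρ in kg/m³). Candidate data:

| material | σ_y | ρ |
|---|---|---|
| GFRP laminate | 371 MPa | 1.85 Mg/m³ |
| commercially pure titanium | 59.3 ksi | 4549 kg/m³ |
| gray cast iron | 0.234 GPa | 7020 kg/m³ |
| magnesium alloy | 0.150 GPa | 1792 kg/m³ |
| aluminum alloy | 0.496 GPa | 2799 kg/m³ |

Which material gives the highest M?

GFRP laminate

In SI units:
  GFRP laminate: σ_y = 371.0 MPa, ρ = 1850 kg/m³
  commercially pure titanium: σ_y = 408.9 MPa, ρ = 4549 kg/m³
  gray cast iron: σ_y = 234.0 MPa, ρ = 7020 kg/m³
  magnesium alloy: σ_y = 150.0 MPa, ρ = 1792 kg/m³
  aluminum alloy: σ_y = 496.0 MPa, ρ = 2799 kg/m³
  GFRP laminate: M = 27.9×10⁻³
  aluminum alloy: M = 22.4×10⁻³
  magnesium alloy: M = 15.8×10⁻³
  commercially pure titanium: M = 12.1×10⁻³
  gray cast iron: M = 5.41×10⁻³
The maximum is for GFRP laminate.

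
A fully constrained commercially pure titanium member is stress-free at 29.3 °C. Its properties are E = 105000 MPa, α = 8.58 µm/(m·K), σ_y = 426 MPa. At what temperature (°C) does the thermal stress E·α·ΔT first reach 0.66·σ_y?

E = 105000 MPa = 105.0 GPa.
E·α·ΔT = 281.2 MPa ⇒ ΔT = 281.2 / (105.0×10³ × 8.58×10⁻⁶) = 312.1 K.
T = 29.3 + 312.1 = 341.4 °C.

341 °C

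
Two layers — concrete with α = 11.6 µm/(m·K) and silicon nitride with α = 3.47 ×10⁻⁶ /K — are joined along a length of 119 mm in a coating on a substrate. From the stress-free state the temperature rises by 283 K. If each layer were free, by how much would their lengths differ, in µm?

Δα = |11.6 − 3.47|×10⁻⁶/K = 8.13×10⁻⁶/K.
ΔL_mismatch = Δα·L·ΔT = 8.13×10⁻⁶ × 119.0 mm × 283.0 K = 274 µm.

274 µm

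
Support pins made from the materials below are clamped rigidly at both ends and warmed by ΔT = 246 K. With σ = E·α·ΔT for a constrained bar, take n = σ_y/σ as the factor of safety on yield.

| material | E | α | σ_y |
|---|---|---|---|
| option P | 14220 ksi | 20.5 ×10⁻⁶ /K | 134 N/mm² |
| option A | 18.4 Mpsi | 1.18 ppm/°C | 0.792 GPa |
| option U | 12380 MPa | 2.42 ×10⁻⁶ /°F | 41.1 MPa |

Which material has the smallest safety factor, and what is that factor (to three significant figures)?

With everything in SI (GPa, ×10⁻⁶/K, MPa):
  option P: E = 98.04, α = 20.5, σ_y = 134.0 → σ = 494 MPa, n = 0.271
  option A: E = 126.9, α = 1.18, σ_y = 792.0 → σ = 36.8 MPa, n = 21.5
  option U: E = 12.38, α = 4.36, σ_y = 41.10 → σ = 13.3 MPa, n = 3.10
The minimum is option P at n = 0.271.

option P, n = 0.271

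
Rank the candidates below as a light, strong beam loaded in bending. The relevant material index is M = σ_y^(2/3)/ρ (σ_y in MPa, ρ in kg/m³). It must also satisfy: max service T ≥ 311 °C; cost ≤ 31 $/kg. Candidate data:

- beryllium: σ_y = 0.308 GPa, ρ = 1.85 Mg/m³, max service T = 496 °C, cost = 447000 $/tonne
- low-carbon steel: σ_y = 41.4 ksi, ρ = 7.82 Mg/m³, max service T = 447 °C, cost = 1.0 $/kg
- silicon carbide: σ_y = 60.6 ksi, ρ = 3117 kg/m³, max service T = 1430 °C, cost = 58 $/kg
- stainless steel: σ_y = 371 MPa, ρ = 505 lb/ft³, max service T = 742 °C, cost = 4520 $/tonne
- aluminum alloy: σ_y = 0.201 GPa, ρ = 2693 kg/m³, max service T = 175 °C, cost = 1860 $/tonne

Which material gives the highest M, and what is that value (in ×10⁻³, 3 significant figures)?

stainless steel, M = 6.38×10⁻³

Screen on constraints: max service T ≥ 311 °C; cost ≤ 31 $/kg. Survivors: low-carbon steel, stainless steel.
After converting to SI:
  low-carbon steel: σ_y = 285.4 MPa, ρ = 7820 kg/m³
  stainless steel: σ_y = 371.0 MPa, ρ = 8089 kg/m³
  stainless steel: M = 6.38×10⁻³
  low-carbon steel: M = 5.54×10⁻³
Highest index: stainless steel.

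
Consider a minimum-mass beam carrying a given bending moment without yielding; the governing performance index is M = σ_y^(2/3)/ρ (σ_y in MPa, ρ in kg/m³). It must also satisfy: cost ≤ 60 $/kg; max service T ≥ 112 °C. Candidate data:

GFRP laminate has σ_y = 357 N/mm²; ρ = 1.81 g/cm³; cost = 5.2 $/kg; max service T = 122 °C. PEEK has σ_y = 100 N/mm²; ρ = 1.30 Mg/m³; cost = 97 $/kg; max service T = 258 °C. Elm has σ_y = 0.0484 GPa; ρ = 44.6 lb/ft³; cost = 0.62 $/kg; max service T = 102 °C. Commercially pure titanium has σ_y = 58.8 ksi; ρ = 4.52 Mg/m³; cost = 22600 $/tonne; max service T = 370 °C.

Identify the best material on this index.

Screen on constraints: cost ≤ 60 $/kg; max service T ≥ 112 °C. Survivors: GFRP laminate, commercially pure titanium.
Normalizing units and computing the index:
  GFRP laminate: σ_y = 357.0 MPa, ρ = 1810 kg/m³
  commercially pure titanium: σ_y = 405.4 MPa, ρ = 4520 kg/m³
  GFRP laminate: M = 27.8×10⁻³
  commercially pure titanium: M = 12.1×10⁻³
Highest index: GFRP laminate.

GFRP laminate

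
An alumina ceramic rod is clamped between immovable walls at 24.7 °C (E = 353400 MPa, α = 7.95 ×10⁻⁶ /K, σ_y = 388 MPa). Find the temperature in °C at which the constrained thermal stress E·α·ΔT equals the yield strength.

E = 353400 MPa = 353.4 GPa.
E·α·ΔT = 388.0 MPa ⇒ ΔT = 388.0 / (353.4×10³ × 7.95×10⁻⁶) = 138.1 K.
T = 24.7 + 138.1 = 162.8 °C.

163 °C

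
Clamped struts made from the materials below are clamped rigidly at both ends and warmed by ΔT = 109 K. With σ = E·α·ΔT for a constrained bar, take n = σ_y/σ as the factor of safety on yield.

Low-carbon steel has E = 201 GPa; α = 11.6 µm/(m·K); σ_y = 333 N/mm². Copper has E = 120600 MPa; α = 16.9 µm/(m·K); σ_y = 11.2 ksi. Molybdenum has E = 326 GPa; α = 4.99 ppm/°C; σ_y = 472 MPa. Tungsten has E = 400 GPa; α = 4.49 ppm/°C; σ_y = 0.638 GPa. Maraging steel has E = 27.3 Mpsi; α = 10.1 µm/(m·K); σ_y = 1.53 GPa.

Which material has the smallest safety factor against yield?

copper

In consistent units (E in GPa, α in ×10⁻⁶/K, σ_y in MPa):
  low-carbon steel: E = 201.0, α = 11.6, σ_y = 333.0 → σ = 254 MPa, n = 1.31
  copper: E = 120.6, α = 16.9, σ_y = 77.22 → σ = 222 MPa, n = 0.348
  molybdenum: E = 326.0, α = 4.99, σ_y = 472.0 → σ = 177 MPa, n = 2.66
  tungsten: E = 400.0, α = 4.49, σ_y = 638.0 → σ = 196 MPa, n = 3.26
  maraging steel: E = 188.2, α = 10.1, σ_y = 1530 → σ = 207 MPa, n = 7.38
The minimum is copper at n = 0.348.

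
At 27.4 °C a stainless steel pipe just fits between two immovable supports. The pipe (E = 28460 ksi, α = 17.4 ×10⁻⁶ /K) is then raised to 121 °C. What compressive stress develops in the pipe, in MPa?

320 MPa

E = 28460 ksi = 196.2 GPa.
ΔT = 93.60 K. Constrained thermal stress σ = E·α·ΔT = 196.2×10³ MPa × 17.4×10⁻⁶ × 93.60 = 320 MPa (compressive).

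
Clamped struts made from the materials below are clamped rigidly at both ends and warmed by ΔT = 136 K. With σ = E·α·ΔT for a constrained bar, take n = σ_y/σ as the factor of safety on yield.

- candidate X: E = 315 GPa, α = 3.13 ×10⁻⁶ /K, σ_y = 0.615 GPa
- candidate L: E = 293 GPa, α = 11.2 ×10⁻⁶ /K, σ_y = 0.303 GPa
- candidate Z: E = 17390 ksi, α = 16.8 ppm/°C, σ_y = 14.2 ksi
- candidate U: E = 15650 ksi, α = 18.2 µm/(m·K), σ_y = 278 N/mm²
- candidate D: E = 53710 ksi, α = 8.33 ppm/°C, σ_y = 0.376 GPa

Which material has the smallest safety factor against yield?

candidate Z

Converting E to GPa, α to ×10⁻⁶/K, σ_y to MPa, then σ and n for each:
  candidate X: E = 315.0, α = 3.13, σ_y = 615.0 → σ = 134 MPa, n = 4.59
  candidate L: E = 293.0, α = 11.2, σ_y = 303.0 → σ = 446 MPa, n = 0.679
  candidate Z: E = 119.9, α = 16.8, σ_y = 97.91 → σ = 274 MPa, n = 0.357
  candidate U: E = 107.9, α = 18.2, σ_y = 278.0 → σ = 267 MPa, n = 1.04
  candidate D: E = 370.3, α = 8.33, σ_y = 376.0 → σ = 420 MPa, n = 0.896
Smallest n: candidate Z with n = 0.357.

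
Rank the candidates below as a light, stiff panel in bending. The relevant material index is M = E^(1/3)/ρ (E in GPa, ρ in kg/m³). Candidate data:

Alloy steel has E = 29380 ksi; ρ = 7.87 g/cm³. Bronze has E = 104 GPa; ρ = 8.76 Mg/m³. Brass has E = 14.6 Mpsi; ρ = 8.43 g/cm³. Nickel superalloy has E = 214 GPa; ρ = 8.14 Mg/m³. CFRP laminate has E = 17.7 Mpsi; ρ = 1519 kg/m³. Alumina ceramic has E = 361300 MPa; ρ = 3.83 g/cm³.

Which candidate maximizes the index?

In SI units:
  alloy steel: E = 202.6 GPa, ρ = 7870 kg/m³
  bronze: E = 104.0 GPa, ρ = 8760 kg/m³
  brass: E = 100.7 GPa, ρ = 8430 kg/m³
  nickel superalloy: E = 214.0 GPa, ρ = 8140 kg/m³
  CFRP laminate: E = 122.0 GPa, ρ = 1519 kg/m³
  alumina ceramic: E = 361.3 GPa, ρ = 3830 kg/m³
  CFRP laminate: M = 3.27×10⁻³
  alumina ceramic: M = 1.86×10⁻³
  alloy steel: M = 0.746×10⁻³
  nickel superalloy: M = 0.735×10⁻³
  brass: M = 0.552×10⁻³
  bronze: M = 0.537×10⁻³
CFRP laminate has the largest M.

CFRP laminate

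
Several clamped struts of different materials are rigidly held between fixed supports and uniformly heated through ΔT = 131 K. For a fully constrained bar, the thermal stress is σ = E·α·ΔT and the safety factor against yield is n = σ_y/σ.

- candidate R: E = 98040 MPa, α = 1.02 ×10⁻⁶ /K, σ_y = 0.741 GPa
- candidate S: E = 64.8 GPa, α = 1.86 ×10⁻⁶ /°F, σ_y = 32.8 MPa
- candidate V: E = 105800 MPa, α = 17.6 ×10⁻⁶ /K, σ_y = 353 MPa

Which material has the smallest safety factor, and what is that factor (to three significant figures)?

candidate S, n = 1.15

Converting E to GPa, α to ×10⁻⁶/K, σ_y to MPa, then σ and n for each:
  candidate R: E = 98.04, α = 1.02, σ_y = 741.0 → σ = 13.1 MPa, n = 56.6
  candidate S: E = 64.80, α = 3.35, σ_y = 32.80 → σ = 28.4 MPa, n = 1.15
  candidate V: E = 105.8, α = 17.6, σ_y = 353.0 → σ = 244 MPa, n = 1.45
Candidate S has the lowest safety factor, n = 1.15.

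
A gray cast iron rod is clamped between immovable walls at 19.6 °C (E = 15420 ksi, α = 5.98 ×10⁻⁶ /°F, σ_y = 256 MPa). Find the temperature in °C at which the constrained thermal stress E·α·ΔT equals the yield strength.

E = 15420 ksi = 106.3 GPa.
α = 5.98×10⁻⁶/°F × 9/5 = 10.8×10⁻⁶/K.
E·α·ΔT = 256.0 MPa ⇒ ΔT = 256.0 / (106.3×10³ × 10.8×10⁻⁶) = 223.7 K.
T = 19.6 + 223.7 = 243.3 °C.

243 °C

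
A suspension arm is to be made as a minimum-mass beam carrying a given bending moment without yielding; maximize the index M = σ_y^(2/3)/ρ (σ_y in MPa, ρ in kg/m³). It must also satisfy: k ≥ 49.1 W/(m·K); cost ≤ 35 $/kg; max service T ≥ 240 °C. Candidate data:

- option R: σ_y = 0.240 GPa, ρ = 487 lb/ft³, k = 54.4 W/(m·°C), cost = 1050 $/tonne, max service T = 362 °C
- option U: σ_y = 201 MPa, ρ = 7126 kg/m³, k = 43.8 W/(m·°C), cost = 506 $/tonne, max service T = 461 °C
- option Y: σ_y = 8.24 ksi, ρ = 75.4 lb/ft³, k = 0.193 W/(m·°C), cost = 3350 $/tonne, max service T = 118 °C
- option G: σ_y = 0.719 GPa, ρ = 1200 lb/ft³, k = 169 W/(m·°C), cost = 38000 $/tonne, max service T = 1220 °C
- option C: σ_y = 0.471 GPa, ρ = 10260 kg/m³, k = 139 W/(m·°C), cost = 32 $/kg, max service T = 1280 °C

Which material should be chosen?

Screen on constraints: k ≥ 49.1 W/(m·K); cost ≤ 35 $/kg; max service T ≥ 240 °C. Survivors: option R, option C.
Normalizing units and computing the index:
  option R: σ_y = 240.0 MPa, ρ = 7801 kg/m³
  option C: σ_y = 471.0 MPa, ρ = 10260 kg/m³
  option C: M = 5.90×10⁻³
  option R: M = 4.95×10⁻³
Highest index: option C.

option C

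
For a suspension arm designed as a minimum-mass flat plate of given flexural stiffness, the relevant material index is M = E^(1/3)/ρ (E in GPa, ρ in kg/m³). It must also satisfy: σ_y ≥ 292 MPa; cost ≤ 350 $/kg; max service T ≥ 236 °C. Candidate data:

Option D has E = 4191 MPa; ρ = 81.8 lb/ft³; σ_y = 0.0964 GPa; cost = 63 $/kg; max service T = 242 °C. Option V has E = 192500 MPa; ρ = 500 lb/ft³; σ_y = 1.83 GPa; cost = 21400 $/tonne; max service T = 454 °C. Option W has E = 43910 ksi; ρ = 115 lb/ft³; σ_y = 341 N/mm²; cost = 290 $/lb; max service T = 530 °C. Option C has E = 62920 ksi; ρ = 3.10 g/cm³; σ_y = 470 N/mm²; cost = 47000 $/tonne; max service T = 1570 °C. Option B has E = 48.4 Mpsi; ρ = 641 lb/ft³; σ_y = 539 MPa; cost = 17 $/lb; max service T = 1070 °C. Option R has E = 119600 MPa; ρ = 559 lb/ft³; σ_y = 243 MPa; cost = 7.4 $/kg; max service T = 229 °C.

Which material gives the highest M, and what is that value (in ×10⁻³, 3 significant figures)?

option C, M = 2.44×10⁻³

Screen on constraints: σ_y ≥ 292 MPa; cost ≤ 350 $/kg; max service T ≥ 236 °C. Survivors: option V, option C, option B.
In SI units:
  option V: E = 192.5 GPa, ρ = 8009 kg/m³
  option C: E = 433.8 GPa, ρ = 3100 kg/m³
  option B: E = 333.7 GPa, ρ = 10270 kg/m³
  option C: M = 2.44×10⁻³
  option V: M = 0.721×10⁻³
  option B: M = 0.676×10⁻³
Option C ranks first.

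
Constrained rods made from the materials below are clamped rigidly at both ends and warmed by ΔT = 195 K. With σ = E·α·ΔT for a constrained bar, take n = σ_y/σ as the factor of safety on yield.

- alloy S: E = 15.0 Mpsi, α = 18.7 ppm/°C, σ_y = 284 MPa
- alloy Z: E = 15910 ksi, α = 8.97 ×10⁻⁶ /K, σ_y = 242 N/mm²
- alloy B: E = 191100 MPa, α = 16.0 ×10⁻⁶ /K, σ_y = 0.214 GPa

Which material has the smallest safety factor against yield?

alloy B

Per material, after unit conversion:
  alloy S: E = 103.4, α = 18.7, σ_y = 284.0 → σ = 377 MPa, n = 0.753
  alloy Z: E = 109.7, α = 8.97, σ_y = 242.0 → σ = 192 MPa, n = 1.26
  alloy B: E = 191.1, α = 16.0, σ_y = 214.0 → σ = 596 MPa, n = 0.359
Alloy B has the lowest safety factor, n = 0.359.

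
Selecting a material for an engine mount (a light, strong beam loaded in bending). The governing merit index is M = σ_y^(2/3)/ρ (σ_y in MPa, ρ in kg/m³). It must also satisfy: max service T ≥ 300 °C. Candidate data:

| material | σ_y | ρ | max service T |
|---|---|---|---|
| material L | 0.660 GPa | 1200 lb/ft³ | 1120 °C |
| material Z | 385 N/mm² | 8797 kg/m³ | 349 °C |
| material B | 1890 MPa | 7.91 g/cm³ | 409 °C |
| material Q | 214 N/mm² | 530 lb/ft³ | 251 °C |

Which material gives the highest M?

Screen on constraints: max service T ≥ 300 °C. Survivors: material L, material Z, material B.
Convert each candidate to consistent units, then evaluate M:
  material L: σ_y = 660.0 MPa, ρ = 19220 kg/m³
  material Z: σ_y = 385.0 MPa, ρ = 8797 kg/m³
  material B: σ_y = 1890 MPa, ρ = 7910 kg/m³
  material B: M = 19.3×10⁻³
  material Z: M = 6.02×10⁻³
  material L: M = 3.94×10⁻³
The maximum is for material B.

material B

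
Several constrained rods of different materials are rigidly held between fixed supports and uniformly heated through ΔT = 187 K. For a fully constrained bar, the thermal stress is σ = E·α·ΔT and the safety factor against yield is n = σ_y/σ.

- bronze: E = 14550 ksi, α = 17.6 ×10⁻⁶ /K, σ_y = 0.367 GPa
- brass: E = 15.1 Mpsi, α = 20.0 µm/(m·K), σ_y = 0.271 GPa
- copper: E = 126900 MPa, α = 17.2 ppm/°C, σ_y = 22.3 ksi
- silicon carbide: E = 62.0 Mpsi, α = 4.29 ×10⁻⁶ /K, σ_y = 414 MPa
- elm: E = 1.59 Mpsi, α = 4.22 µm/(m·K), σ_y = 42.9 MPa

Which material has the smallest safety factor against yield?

copper

Per material, after unit conversion:
  bronze: E = 100.3, α = 17.6, σ_y = 367.0 → σ = 330 MPa, n = 1.11
  brass: E = 104.1, α = 20.0, σ_y = 271.0 → σ = 389 MPa, n = 0.696
  copper: E = 126.9, α = 17.2, σ_y = 153.8 → σ = 408 MPa, n = 0.377
  silicon carbide: E = 427.5, α = 4.29, σ_y = 414.0 → σ = 343 MPa, n = 1.21
  elm: E = 10.96, α = 4.22, σ_y = 42.90 → σ = 8.65 MPa, n = 4.96
Smallest n: copper with n = 0.377.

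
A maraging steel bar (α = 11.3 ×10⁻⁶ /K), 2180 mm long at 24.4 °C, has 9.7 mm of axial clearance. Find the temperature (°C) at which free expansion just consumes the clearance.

418 °C

α·L₀·ΔT = 9.7 mm ⇒ ΔT = 9.7 / (11.3×10⁻⁶ × 2180.0) = 393.8 K.
T = 24.4 + 393.8 = 418.2 °C.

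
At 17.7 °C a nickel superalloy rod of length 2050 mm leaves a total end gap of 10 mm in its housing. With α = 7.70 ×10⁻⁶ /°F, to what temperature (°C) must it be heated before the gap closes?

370 °C

α = 7.70×10⁻⁶/°F × 9/5 = 13.9×10⁻⁶/K.
α·L₀·ΔT = 10.0 mm ⇒ ΔT = 10.0 / (13.9×10⁻⁶ × 2050.0) = 352.0 K.
T = 17.7 + 352.0 = 369.7 °C.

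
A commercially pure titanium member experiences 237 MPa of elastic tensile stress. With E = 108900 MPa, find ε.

2.18×10⁻³

E = 108900 MPa = 108.9 GPa = 108900 MPa.
ε = σ/E = 237 / 108900 = 2.18×10⁻³.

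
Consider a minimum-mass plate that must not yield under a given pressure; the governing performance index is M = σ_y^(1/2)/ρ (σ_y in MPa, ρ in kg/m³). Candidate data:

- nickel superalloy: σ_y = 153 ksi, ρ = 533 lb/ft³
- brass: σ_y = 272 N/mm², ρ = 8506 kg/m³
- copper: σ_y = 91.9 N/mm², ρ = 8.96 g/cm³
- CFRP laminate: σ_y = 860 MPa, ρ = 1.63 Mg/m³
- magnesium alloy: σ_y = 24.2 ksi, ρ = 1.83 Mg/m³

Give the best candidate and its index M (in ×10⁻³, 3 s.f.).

Putting every candidate on a common basis:
  nickel superalloy: σ_y = 1055 MPa, ρ = 8538 kg/m³
  brass: σ_y = 272.0 MPa, ρ = 8506 kg/m³
  copper: σ_y = 91.90 MPa, ρ = 8960 kg/m³
  CFRP laminate: σ_y = 860.0 MPa, ρ = 1630 kg/m³
  magnesium alloy: σ_y = 166.9 MPa, ρ = 1830 kg/m³
  CFRP laminate: M = 18.0×10⁻³
  magnesium alloy: M = 7.06×10⁻³
  nickel superalloy: M = 3.80×10⁻³
  brass: M = 1.94×10⁻³
  copper: M = 1.07×10⁻³
CFRP laminate has the largest M.

CFRP laminate, M = 18.0×10⁻³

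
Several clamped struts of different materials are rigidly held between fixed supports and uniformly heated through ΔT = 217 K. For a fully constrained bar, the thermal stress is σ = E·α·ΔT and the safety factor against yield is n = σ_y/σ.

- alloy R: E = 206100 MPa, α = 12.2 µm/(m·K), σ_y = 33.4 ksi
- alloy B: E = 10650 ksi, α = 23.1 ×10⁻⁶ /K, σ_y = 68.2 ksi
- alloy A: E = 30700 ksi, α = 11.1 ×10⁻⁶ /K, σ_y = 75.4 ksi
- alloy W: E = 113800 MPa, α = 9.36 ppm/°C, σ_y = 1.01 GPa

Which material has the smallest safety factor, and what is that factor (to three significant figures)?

alloy R, n = 0.422

Per material, after unit conversion:
  alloy R: E = 206.1, α = 12.2, σ_y = 230.3 → σ = 546 MPa, n = 0.422
  alloy B: E = 73.43, α = 23.1, σ_y = 470.2 → σ = 368 MPa, n = 1.28
  alloy A: E = 211.7, α = 11.1, σ_y = 519.9 → σ = 510 MPa, n = 1.02
  alloy W: E = 113.8, α = 9.36, σ_y = 1010 → σ = 231 MPa, n = 4.37
The minimum is alloy R at n = 0.422.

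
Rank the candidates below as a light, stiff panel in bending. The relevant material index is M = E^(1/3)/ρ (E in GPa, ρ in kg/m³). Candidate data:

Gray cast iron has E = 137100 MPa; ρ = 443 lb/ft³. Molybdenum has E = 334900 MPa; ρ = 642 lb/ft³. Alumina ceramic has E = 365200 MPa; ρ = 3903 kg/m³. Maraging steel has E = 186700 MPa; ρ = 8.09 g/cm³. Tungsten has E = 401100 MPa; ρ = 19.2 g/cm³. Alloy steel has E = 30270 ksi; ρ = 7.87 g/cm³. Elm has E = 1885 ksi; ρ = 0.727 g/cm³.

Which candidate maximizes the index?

After converting to SI:
  gray cast iron: E = 137.1 GPa, ρ = 7096 kg/m³
  molybdenum: E = 334.9 GPa, ρ = 10280 kg/m³
  alumina ceramic: E = 365.2 GPa, ρ = 3903 kg/m³
  maraging steel: E = 186.7 GPa, ρ = 8090 kg/m³
  tungsten: E = 401.1 GPa, ρ = 19200 kg/m³
  alloy steel: E = 208.7 GPa, ρ = 7870 kg/m³
  elm: E = 13.00 GPa, ρ = 727.0 kg/m³
  elm: M = 3.23×10⁻³
  alumina ceramic: M = 1.83×10⁻³
  alloy steel: M = 0.754×10⁻³
  gray cast iron: M = 0.727×10⁻³
  maraging steel: M = 0.706×10⁻³
  molybdenum: M = 0.675×10⁻³
  tungsten: M = 0.384×10⁻³
The maximum is for elm.

elm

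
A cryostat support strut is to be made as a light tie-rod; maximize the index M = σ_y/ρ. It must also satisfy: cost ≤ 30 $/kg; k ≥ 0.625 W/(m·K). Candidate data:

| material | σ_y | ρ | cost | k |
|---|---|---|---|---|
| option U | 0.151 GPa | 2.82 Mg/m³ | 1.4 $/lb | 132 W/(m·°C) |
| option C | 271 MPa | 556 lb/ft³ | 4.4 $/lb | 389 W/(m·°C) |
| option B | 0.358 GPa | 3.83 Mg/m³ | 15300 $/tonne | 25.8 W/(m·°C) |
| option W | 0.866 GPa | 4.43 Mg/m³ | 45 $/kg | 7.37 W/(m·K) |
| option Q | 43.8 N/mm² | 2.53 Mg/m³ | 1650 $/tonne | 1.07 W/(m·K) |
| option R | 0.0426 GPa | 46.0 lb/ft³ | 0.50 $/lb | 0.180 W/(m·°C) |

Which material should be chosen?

Screen on constraints: cost ≤ 30 $/kg; k ≥ 0.625 W/(m·K). Survivors: option U, option C, option B, option Q.
In SI units:
  option U: σ_y = 151.0 MPa, ρ = 2820 kg/m³
  option C: σ_y = 271.0 MPa, ρ = 8906 kg/m³
  option B: σ_y = 358.0 MPa, ρ = 3830 kg/m³
  option Q: σ_y = 43.80 MPa, ρ = 2530 kg/m³
  option B: M = 93.5 kN·m/kg
  option U: M = 53.5 kN·m/kg
  option C: M = 30.4 kN·m/kg
  option Q: M = 17.3 kN·m/kg
The maximum is for option B.

option B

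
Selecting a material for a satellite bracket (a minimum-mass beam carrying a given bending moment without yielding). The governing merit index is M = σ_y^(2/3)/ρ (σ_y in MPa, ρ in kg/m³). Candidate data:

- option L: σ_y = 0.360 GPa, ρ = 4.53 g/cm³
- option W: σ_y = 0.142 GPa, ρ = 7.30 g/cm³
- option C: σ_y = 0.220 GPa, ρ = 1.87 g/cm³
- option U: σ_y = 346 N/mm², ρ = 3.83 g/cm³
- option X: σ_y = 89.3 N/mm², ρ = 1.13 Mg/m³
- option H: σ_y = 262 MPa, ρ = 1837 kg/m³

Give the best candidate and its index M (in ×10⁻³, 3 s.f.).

option H, M = 22.3×10⁻³

After converting to SI:
  option L: σ_y = 360.0 MPa, ρ = 4530 kg/m³
  option W: σ_y = 142.0 MPa, ρ = 7300 kg/m³
  option C: σ_y = 220.0 MPa, ρ = 1870 kg/m³
  option U: σ_y = 346.0 MPa, ρ = 3830 kg/m³
  option X: σ_y = 89.30 MPa, ρ = 1130 kg/m³
  option H: σ_y = 262.0 MPa, ρ = 1837 kg/m³
  option H: M = 22.3×10⁻³
  option C: M = 19.5×10⁻³
  option X: M = 17.7×10⁻³
  option U: M = 12.9×10⁻³
  option L: M = 11.2×10⁻³
  option W: M = 3.73×10⁻³
Highest index: option H.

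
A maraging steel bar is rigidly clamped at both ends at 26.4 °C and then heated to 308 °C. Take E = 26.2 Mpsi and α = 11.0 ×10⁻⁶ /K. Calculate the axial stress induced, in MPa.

E = 26.2 Mpsi = 180.6 GPa.
ΔT = 281.6 K. Constrained thermal stress σ = E·α·ΔT = 180.6×10³ MPa × 11.0×10⁻⁶ × 281.6 = 560 MPa (compressive).

560 MPa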